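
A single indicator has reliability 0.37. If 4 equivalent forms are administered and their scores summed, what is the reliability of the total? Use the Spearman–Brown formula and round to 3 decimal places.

ρ_k = kρ / (1 + (k−1)ρ) = 4·0.37 / (1 + 3·0.37) = 1.480 / 2.110 = 0.701.

0.701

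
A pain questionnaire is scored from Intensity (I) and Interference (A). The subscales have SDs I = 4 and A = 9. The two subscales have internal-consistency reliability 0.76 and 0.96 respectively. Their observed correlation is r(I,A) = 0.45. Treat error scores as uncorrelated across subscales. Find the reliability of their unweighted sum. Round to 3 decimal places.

0.945

Var(I+A) = 4² + 9² + 2·[4·9·0.45] = 97 + 32.4 = 129.4.
Because errors are independent across components, Cov(Tᵢ,Tⱼ) = Cov(Xᵢ,Xⱼ); the off-diagonal part of the true-score variance is the same as above.
True-score variance = [4²·0.76 + 9²·0.96] + 32.4 = 89.92 + 32.4 = 122.32.
Reliability = 122.32 / 129.4 = 0.945.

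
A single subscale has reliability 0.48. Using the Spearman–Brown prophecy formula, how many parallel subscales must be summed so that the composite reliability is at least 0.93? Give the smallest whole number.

15

k ≥ ρ*(1−ρ₁)/(ρ₁(1−ρ*)) = 0.93·0.52 / (0.48·0.07) = 14.393.
Smallest integer k = 15.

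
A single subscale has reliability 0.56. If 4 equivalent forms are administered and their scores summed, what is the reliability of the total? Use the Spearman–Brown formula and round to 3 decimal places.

0.836

ρ_k = kρ / (1 + (k−1)ρ) = 4·0.56 / (1 + 3·0.56) = 2.240 / 2.680 = 0.836.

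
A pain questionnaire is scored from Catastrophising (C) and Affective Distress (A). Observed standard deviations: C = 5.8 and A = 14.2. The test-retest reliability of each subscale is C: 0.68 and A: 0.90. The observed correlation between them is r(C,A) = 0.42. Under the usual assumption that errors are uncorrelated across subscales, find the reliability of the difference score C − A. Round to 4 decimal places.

Var(C−A) = 5.8² + 14.2² − 2·5.8·14.2·0.42 = 235.28 − 69.1824 = 166.098.
Under uncorrelated errors the observed covariances equal the true-score covariances, so only the own-variance terms attenuate.
True-score variance = [5.8²·0.68 + 14.2²·0.90] − 69.1824 = 204.351 − 69.1824 = 135.169.
Reliability = 135.169 / 166.098 = 0.8138.

0.8138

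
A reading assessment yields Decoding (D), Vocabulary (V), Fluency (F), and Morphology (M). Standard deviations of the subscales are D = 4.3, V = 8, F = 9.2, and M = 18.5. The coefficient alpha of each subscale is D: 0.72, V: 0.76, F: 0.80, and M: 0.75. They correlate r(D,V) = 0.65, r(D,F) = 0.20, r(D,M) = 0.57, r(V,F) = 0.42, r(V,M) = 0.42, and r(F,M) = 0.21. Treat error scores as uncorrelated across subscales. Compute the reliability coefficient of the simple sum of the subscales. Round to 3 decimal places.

Var(D+V+F+M) = 4.3² + 8² + 9.2² + 18.5² + 2·[4.3·8·0.65 + 4.3·9.2·0.20 + 4.3·18.5·0.57 + 8·9.2·0.42 + 8·18.5·0.42 + 9.2·18.5·0.21] = 509.38 + 408.859 = 918.239.
With uncorrelated errors the cross-covariances are all true-score covariance, so they carry over unchanged; only the diagonal terms shrink to ρᵢσᵢ².
True-score variance = [4.3²·0.72 + 8²·0.76 + 9.2²·0.80 + 18.5²·0.75] + 408.859 = 386.352 + 408.859 = 795.211.
Reliability = 795.211 / 918.239 = 0.866.

0.866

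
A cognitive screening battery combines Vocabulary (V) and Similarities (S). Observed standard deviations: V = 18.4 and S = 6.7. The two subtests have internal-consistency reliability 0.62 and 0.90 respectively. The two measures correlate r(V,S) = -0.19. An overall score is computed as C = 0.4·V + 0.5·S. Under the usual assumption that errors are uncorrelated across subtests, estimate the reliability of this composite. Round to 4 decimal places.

0.6125

Var(C) = 0.4²·18.4² + 0.5²·6.7² + 2·[0.2·18.4·6.7·(-0.19)] = 65.3921 − 9.36928 = 56.0228.
Under uncorrelated errors the observed covariances equal the true-score covariances, so only the own-variance terms attenuate.
True-score variance = [0.4²·18.4²·0.62 + 0.5²·6.7²·0.90] − 9.36928 = 43.6854 − 9.36928 = 34.3161.
Reliability = 34.3161 / 56.0228 = 0.6125.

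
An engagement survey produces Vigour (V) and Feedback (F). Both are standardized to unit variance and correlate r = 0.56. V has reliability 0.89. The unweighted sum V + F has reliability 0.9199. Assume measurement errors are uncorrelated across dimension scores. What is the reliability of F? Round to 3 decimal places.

0.860

Var(V+F) = 2 + 2·0.56 = 3.120.
True-score variance = ρ_V + ρ_F + 2·0.56, so 0.9199 = (0.89 + ρ_F + 1.12) / 3.120.
ρ_F = 0.9199·3.120 − 0.89 − 1.12 = 0.860.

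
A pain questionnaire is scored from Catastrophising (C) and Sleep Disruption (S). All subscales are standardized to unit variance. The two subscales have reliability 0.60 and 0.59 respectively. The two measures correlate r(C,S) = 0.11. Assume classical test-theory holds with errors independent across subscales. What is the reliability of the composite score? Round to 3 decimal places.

Var(C+S) = 2 + 2·[0.11] = 2 + 0.22 = 2.22.
Under uncorrelated errors the observed covariances equal the true-score covariances, so only the own-variance terms attenuate.
True-score variance = [0.60 + 0.59] + 0.22 = 1.19 + 0.22 = 1.41.
Reliability = 1.41 / 2.22 = 0.635.

0.635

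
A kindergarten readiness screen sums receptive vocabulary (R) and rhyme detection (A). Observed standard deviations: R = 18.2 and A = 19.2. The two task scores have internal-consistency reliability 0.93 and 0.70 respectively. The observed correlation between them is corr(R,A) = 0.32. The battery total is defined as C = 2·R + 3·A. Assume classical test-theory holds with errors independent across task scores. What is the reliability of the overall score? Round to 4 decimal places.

Var(C) = 2²·18.2² + 3²·19.2² + 2·[6·18.2·19.2·0.32] = 4642.72 + 1341.85 = 5984.57.
With uncorrelated errors the cross-covariances are all true-score covariance, so they carry over unchanged; only the diagonal terms shrink to ρᵢσᵢ².
True-score variance = [2²·18.2²·0.93 + 3²·19.2²·0.70] + 1341.85 = 3554.64 + 1341.85 = 4896.49.
Reliability = 4896.49 / 5984.57 = 0.8182.

0.8182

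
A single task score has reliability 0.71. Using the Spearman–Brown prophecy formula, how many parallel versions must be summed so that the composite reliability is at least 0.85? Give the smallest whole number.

3

k ≥ ρ*(1−ρ₁)/(ρ₁(1−ρ*)) = 0.85·0.29 / (0.71·0.15) = 2.315.
Smallest integer k = 3.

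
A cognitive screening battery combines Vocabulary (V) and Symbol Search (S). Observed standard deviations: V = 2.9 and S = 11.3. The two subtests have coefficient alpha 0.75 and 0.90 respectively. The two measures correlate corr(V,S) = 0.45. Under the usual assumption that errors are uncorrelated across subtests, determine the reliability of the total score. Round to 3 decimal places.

Var(V+S) = 2.9² + 11.3² + 2·[2.9·11.3·0.45] = 136.1 + 29.493 = 165.593.
Under uncorrelated errors the observed covariances equal the true-score covariances, so only the own-variance terms attenuate.
True-score variance = [2.9²·0.75 + 11.3²·0.90] + 29.493 = 121.229 + 29.493 = 150.722.
Reliability = 150.722 / 165.593 = 0.910.

0.910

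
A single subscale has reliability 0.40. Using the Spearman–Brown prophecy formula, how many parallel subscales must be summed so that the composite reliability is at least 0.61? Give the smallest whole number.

3

k ≥ ρ*(1−ρ₁)/(ρ₁(1−ρ*)) = 0.61·0.60 / (0.40·0.39) = 2.346.
Smallest integer k = 3.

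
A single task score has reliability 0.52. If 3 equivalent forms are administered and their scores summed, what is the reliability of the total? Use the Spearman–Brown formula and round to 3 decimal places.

0.765

ρ_k = kρ / (1 + (k−1)ρ) = 3·0.52 / (1 + 2·0.52) = 1.560 / 2.040 = 0.765.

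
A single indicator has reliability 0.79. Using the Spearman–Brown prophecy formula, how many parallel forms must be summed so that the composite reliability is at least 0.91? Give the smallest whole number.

k ≥ ρ*(1−ρ₁)/(ρ₁(1−ρ*)) = 0.91·0.21 / (0.79·0.09) = 2.688.
Smallest integer k = 3.

3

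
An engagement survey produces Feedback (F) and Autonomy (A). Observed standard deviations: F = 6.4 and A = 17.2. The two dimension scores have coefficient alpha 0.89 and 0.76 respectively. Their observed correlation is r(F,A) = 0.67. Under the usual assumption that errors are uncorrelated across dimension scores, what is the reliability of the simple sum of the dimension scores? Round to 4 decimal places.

0.8441

Var(F+A) = 6.4² + 17.2² + 2·[6.4·17.2·0.67] = 336.8 + 147.507 = 484.307.
Because errors are independent across components, Cov(Tᵢ,Tⱼ) = Cov(Xᵢ,Xⱼ); the off-diagonal part of the true-score variance is the same as above.
True-score variance = [6.4²·0.89 + 17.2²·0.76] + 147.507 = 261.293 + 147.507 = 408.8.
Reliability = 408.8 / 484.307 = 0.8441.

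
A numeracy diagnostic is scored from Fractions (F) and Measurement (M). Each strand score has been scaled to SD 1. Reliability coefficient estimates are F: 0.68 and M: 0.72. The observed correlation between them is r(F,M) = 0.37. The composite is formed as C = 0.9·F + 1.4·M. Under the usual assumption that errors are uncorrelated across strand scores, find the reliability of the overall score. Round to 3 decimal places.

Var(C) = 0.9² + 1.4² + 2·[1.26·0.37] = 2.77 + 0.9324 = 3.7024.
Because errors are independent across components, Cov(Tᵢ,Tⱼ) = Cov(Xᵢ,Xⱼ); the off-diagonal part of the true-score variance is the same as above.
True-score variance = [0.9²·0.68 + 1.4²·0.72] + 0.9324 = 1.962 + 0.9324 = 2.8944.
Reliability = 2.8944 / 3.7024 = 0.782.

0.782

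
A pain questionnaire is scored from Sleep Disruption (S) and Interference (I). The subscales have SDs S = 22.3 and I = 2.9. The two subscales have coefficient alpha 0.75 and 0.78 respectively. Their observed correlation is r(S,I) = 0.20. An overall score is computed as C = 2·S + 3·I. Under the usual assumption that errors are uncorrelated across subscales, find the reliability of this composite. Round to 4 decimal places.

0.7685

Var(C) = 2²·22.3² + 3²·2.9² + 2·[6·22.3·2.9·0.20] = 2064.85 + 155.208 = 2220.06.
Under uncorrelated errors the observed covariances equal the true-score covariances, so only the own-variance terms attenuate.
True-score variance = [2²·22.3²·0.75 + 3²·2.9²·0.78] + 155.208 = 1550.91 + 155.208 = 1706.12.
Reliability = 1706.12 / 2220.06 = 0.7685.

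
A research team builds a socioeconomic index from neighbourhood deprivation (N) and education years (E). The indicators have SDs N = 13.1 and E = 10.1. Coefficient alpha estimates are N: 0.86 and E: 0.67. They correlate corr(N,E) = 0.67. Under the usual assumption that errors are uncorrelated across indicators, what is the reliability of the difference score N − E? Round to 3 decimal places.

Var(N−E) = 13.1² + 10.1² − 2·13.1·10.1·0.67 = 273.62 − 177.295 = 96.3246.
Under uncorrelated errors the observed covariances equal the true-score covariances, so only the own-variance terms attenuate.
True-score variance = [13.1²·0.86 + 10.1²·0.67] − 177.295 = 215.931 − 177.295 = 38.6359.
Reliability = 38.6359 / 96.3246 = 0.401.

0.401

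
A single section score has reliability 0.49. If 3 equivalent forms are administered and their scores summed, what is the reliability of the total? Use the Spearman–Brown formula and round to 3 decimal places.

0.742

ρ_k = kρ / (1 + (k−1)ρ) = 3·0.49 / (1 + 2·0.49) = 1.470 / 1.980 = 0.742.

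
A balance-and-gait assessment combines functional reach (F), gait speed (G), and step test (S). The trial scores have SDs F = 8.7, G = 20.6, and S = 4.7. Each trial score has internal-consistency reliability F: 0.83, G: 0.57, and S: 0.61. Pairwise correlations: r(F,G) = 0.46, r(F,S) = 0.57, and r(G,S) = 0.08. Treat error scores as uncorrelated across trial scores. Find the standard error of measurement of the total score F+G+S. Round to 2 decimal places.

Var(total) = 522.14 + 226.988 = 749.128.
True-score variance = 318.183 + 226.988 = 545.171, so reliability = 0.7277.
Error variance = 749.128 − 545.171 = 203.957; SEM = √203.957 = 14.28.

14.28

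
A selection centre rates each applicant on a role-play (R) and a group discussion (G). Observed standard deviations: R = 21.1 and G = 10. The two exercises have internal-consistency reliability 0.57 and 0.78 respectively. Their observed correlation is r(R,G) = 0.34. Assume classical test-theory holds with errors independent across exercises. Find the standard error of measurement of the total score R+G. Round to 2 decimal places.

Var(total) = 545.21 + 143.48 = 688.69.
True-score variance = 331.77 + 143.48 = 475.25, so reliability = 0.6901.
Error variance = 688.69 − 475.25 = 213.44; SEM = √213.44 = 14.61.

14.61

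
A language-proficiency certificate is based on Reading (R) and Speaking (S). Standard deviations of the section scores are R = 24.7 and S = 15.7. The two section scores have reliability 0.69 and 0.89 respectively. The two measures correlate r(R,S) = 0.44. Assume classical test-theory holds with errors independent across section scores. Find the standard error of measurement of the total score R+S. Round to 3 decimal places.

Var(total) = 856.58 + 341.255 = 1197.84.
True-score variance = 640.338 + 341.255 = 981.593, so reliability = 0.8195.
Error variance = 1197.84 − 981.593 = 216.242; SEM = √216.242 = 14.705.

14.705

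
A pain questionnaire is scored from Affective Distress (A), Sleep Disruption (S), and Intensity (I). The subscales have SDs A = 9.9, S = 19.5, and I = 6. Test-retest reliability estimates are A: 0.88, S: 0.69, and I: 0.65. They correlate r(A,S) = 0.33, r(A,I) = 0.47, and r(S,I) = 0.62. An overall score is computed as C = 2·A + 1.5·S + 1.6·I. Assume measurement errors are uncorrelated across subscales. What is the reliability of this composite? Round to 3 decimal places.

0.847

Var(C) = 2²·9.9² + 1.5²·19.5² + 1.6²·6² + 2·[3·9.9·19.5·0.33 + 3.2·9.9·6·0.47 + 2.4·19.5·6·0.62] = 1339.76 + 909.106 = 2248.87.
With uncorrelated errors the cross-covariances are all true-score covariance, so they carry over unchanged; only the diagonal terms shrink to ρᵢσᵢ².
True-score variance = [2²·9.9²·0.88 + 1.5²·19.5²·0.69 + 1.6²·6²·0.65] + 909.106 = 995.237 + 909.106 = 1904.34.
Reliability = 1904.34 / 2248.87 = 0.847.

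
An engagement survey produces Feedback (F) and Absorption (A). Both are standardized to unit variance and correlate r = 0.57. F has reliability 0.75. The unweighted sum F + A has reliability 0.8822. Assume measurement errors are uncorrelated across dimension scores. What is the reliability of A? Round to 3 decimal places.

Var(F+A) = 2 + 2·0.57 = 3.140.
True-score variance = ρ_F + ρ_A + 2·0.57, so 0.8822 = (0.75 + ρ_A + 1.14) / 3.140.
ρ_A = 0.8822·3.140 − 0.75 − 1.14 = 0.880.

0.880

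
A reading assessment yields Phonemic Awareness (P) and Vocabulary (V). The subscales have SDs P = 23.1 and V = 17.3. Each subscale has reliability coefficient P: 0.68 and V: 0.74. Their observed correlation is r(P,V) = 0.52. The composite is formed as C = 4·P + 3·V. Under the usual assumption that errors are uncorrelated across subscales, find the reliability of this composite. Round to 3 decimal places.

Var(C) = 4²·23.1² + 3²·17.3² + 2·[12·23.1·17.3·0.52] = 11231.4 + 4987.38 = 16218.8.
With uncorrelated errors the cross-covariances are all true-score covariance, so they carry over unchanged; only the diagonal terms shrink to ρᵢσᵢ².
True-score variance = [4²·23.1²·0.68 + 3²·17.3²·0.74] + 4987.38 = 7798.95 + 4987.38 = 12786.3.
Reliability = 12786.3 / 16218.8 = 0.788.

0.788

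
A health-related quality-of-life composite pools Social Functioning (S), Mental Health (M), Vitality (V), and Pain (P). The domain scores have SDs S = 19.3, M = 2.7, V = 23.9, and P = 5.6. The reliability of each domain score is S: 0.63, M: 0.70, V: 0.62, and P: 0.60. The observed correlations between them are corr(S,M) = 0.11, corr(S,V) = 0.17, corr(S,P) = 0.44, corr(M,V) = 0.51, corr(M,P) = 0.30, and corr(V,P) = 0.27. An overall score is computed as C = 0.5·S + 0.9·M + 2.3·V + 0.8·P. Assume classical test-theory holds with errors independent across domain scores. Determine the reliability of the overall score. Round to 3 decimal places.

Var(C) = 0.5²·19.3² + 0.9²·2.7² + 2.3²·23.9² + 0.8²·5.6² + 2·[0.45·19.3·2.7·0.11 + 1.15·19.3·23.9·0.17 + 0.4·19.3·5.6·0.44 + 2.07·2.7·23.9·0.51 + 0.72·2.7·5.6·0.30 + 1.84·23.9·5.6·0.27] = 3140.8 + 499.324 = 3640.12.
Because errors are independent across components, Cov(Tᵢ,Tⱼ) = Cov(Xᵢ,Xⱼ); the off-diagonal part of the true-score variance is the same as above.
True-score variance = [0.5²·19.3²·0.63 + 0.9²·2.7²·0.70 + 2.3²·23.9²·0.62 + 0.8²·5.6²·0.60] + 499.324 = 1948.3 + 499.324 = 2447.62.
Reliability = 2447.62 / 3640.12 = 0.672.

0.672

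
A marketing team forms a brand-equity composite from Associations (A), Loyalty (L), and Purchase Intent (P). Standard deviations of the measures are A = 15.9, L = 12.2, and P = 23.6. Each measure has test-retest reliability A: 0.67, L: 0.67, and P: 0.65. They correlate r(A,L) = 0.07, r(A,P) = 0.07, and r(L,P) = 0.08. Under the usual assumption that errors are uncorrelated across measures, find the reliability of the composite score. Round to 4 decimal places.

Var(A+L+P) = 15.9² + 12.2² + 23.6² + 2·[15.9·12.2·0.07 + 15.9·23.6·0.07 + 12.2·23.6·0.08] = 958.61 + 125.758 = 1084.37.
Because errors are independent across components, Cov(Tᵢ,Tⱼ) = Cov(Xᵢ,Xⱼ); the off-diagonal part of the true-score variance is the same as above.
True-score variance = [15.9²·0.67 + 12.2²·0.67 + 23.6²·0.65] + 125.758 = 631.13 + 125.758 = 756.888.
Reliability = 756.888 / 1084.37 = 0.6980.

0.6980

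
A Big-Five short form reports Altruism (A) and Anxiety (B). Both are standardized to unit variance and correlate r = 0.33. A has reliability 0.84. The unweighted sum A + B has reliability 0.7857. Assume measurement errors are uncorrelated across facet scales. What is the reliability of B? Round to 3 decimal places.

Var(A+B) = 2 + 2·0.33 = 2.660.
True-score variance = ρ_A + ρ_B + 2·0.33, so 0.7857 = (0.84 + ρ_B + 0.66) / 2.660.
ρ_B = 0.7857·2.660 − 0.84 − 0.66 = 0.590.

0.590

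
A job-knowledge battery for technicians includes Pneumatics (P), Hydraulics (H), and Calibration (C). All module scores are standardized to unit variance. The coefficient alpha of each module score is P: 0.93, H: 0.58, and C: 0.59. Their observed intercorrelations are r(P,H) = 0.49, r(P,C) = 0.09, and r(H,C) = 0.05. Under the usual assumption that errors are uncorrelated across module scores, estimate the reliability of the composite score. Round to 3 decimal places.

0.789

Var(P+H+C) = 3 + 2·[0.49 + 0.09 + 0.05] = 3 + 1.26 = 4.26.
Because errors are independent across components, Cov(Tᵢ,Tⱼ) = Cov(Xᵢ,Xⱼ); the off-diagonal part of the true-score variance is the same as above.
True-score variance = [0.93 + 0.58 + 0.59] + 1.26 = 2.1 + 1.26 = 3.36.
Reliability = 3.36 / 4.26 = 0.789.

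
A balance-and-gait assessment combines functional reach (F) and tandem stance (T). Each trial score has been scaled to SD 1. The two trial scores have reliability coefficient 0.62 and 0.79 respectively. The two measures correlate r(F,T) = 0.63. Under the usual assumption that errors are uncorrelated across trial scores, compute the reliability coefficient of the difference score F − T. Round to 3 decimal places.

Var(F−T) = 1 + 1 − 2·0.63 = 2 − 1.26 = 0.74.
Because errors are independent across components, Cov(Tᵢ,Tⱼ) = Cov(Xᵢ,Xⱼ); the off-diagonal part of the true-score variance is the same as above.
True-score variance = [0.62 + 0.79] − 1.26 = 1.41 − 1.26 = 0.15.
Reliability = 0.15 / 0.74 = 0.203.

0.203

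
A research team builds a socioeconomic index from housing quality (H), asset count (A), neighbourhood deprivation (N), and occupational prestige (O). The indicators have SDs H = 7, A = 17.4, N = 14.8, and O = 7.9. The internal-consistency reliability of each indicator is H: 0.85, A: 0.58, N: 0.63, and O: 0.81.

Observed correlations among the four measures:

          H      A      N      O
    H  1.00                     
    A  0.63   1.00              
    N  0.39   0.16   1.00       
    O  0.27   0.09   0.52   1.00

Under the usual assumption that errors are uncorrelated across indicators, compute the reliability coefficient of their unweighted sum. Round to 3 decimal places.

Var(H+A+N+O) = 7² + 17.4² + 14.8² + 7.9² + 2·[7·17.4·0.63 + 7·14.8·0.39 + 7·7.9·0.27 + 17.4·14.8·0.16 + 17.4·7.9·0.09 + 14.8·7.9·0.52] = 633.21 + 492.884 = 1126.09.
Because errors are independent across components, Cov(Tᵢ,Tⱼ) = Cov(Xᵢ,Xⱼ); the off-diagonal part of the true-score variance is the same as above.
True-score variance = [7²·0.85 + 17.4²·0.58 + 14.8²·0.63 + 7.9²·0.81] + 492.884 = 405.798 + 492.884 = 898.682.
Reliability = 898.682 / 1126.09 = 0.798.

0.798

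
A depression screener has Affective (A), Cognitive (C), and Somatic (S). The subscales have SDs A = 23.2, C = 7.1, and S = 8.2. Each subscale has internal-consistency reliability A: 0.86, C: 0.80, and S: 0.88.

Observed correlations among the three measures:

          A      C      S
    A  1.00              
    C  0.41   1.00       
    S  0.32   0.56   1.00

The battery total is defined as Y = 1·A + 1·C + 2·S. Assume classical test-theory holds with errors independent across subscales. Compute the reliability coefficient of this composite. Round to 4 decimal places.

0.9139

Var(Y) = 23.2² + 7.1² + 2²·8.2² + 2·[23.2·7.1·0.41 + 2·23.2·8.2·0.32 + 2·7.1·8.2·0.56] = 857.61 + 508.99 = 1366.6.
Because errors are independent across components, Cov(Tᵢ,Tⱼ) = Cov(Xᵢ,Xⱼ); the off-diagonal part of the true-score variance is the same as above.
True-score variance = [23.2²·0.86 + 7.1²·0.80 + 2²·8.2²·0.88] + 508.99 = 739.899 + 508.99 = 1248.89.
Reliability = 1248.89 / 1366.6 = 0.9139.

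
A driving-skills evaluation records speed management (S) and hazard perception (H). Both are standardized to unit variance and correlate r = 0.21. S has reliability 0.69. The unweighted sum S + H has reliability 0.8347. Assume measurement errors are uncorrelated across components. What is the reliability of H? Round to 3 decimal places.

0.910

Var(S+H) = 2 + 2·0.21 = 2.420.
True-score variance = ρ_S + ρ_H + 2·0.21, so 0.8347 = (0.69 + ρ_H + 0.42) / 2.420.
ρ_H = 0.8347·2.420 − 0.69 − 0.42 = 0.910.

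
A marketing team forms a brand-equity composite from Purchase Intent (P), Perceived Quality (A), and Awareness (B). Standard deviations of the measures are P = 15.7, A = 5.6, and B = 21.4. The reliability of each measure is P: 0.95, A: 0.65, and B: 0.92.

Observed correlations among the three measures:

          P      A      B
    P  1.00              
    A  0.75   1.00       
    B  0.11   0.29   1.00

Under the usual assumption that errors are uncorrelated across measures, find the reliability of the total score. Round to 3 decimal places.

Var(P+A+B) = 15.7² + 5.6² + 21.4² + 2·[15.7·5.6·0.75 + 15.7·21.4·0.11 + 5.6·21.4·0.29] = 735.81 + 275.303 = 1011.11.
Under uncorrelated errors the observed covariances equal the true-score covariances, so only the own-variance terms attenuate.
True-score variance = [15.7²·0.95 + 5.6²·0.65 + 21.4²·0.92] + 275.303 = 675.873 + 275.303 = 951.175.
Reliability = 951.175 / 1011.11 = 0.941.

0.941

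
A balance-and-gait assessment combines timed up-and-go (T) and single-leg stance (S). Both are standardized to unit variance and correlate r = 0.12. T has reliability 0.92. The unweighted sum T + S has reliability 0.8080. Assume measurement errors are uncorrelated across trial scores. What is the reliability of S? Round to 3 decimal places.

Var(T+S) = 2 + 2·0.12 = 2.240.
True-score variance = ρ_T + ρ_S + 2·0.12, so 0.8080 = (0.92 + ρ_S + 0.24) / 2.240.
ρ_S = 0.8080·2.240 − 0.92 − 0.24 = 0.650.

0.650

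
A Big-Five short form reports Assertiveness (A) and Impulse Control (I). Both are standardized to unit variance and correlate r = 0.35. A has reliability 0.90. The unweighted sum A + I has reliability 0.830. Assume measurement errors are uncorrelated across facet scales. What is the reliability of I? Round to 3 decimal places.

0.641

Var(A+I) = 2 + 2·0.35 = 2.700.
True-score variance = ρ_A + ρ_I + 2·0.35, so 0.830 = (0.90 + ρ_I + 0.70) / 2.700.
ρ_I = 0.830·2.700 − 0.90 − 0.70 = 0.641.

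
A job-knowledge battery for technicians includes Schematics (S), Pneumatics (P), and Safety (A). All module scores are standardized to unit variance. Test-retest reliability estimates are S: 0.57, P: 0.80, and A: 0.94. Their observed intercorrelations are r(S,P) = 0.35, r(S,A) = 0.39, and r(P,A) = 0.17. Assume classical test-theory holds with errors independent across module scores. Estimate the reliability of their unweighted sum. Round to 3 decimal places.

Var(S+P+A) = 3 + 2·[0.35 + 0.39 + 0.17] = 3 + 1.82 = 4.82.
With uncorrelated errors the cross-covariances are all true-score covariance, so they carry over unchanged; only the diagonal terms shrink to ρᵢσᵢ².
True-score variance = [0.57 + 0.80 + 0.94] + 1.82 = 2.31 + 1.82 = 4.13.
Reliability = 4.13 / 4.82 = 0.857.

0.857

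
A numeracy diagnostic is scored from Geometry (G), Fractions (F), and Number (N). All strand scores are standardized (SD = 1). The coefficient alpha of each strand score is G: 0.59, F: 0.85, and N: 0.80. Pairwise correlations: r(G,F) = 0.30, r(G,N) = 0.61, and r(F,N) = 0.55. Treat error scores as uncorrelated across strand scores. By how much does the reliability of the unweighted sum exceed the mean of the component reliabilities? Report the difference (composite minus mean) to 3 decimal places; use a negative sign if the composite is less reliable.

0.125

Var(sum) = 3 + 2.92 = 5.92; true-score variance = 2.24 + 2.92 = 5.16; composite reliability = 0.8716.
Mean component reliability = 0.7467.
Difference = 0.8716 − 0.7467 = 0.125.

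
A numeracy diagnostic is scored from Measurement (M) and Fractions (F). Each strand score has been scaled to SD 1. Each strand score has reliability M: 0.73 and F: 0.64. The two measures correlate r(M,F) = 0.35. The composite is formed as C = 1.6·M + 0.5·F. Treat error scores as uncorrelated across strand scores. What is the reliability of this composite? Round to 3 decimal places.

Var(C) = 1.6² + 0.5² + 2·[0.8·0.35] = 2.81 + 0.56 = 3.37.
With uncorrelated errors the cross-covariances are all true-score covariance, so they carry over unchanged; only the diagonal terms shrink to ρᵢσᵢ².
True-score variance = [1.6²·0.73 + 0.5²·0.64] + 0.56 = 2.0288 + 0.56 = 2.5888.
Reliability = 2.5888 / 3.37 = 0.768.

0.768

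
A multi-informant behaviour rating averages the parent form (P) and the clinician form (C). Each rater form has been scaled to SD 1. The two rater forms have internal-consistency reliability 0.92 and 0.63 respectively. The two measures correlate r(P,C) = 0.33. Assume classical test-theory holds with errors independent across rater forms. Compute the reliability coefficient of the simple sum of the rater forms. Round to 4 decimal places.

Var(P+C) = 2 + 2·[0.33] = 2 + 0.66 = 2.66.
With uncorrelated errors the cross-covariances are all true-score covariance, so they carry over unchanged; only the diagonal terms shrink to ρᵢσᵢ².
True-score variance = [0.92 + 0.63] + 0.66 = 1.55 + 0.66 = 2.21.
Reliability = 2.21 / 2.66 = 0.8308.

0.8308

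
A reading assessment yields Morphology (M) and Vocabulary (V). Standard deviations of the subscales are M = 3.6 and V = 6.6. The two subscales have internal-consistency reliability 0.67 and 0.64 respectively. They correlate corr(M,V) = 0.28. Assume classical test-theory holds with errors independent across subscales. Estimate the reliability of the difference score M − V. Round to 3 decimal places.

Var(M−V) = 3.6² + 6.6² − 2·3.6·6.6·0.28 = 56.52 − 13.3056 = 43.2144.
Under uncorrelated errors the observed covariances equal the true-score covariances, so only the own-variance terms attenuate.
True-score variance = [3.6²·0.67 + 6.6²·0.64] − 13.3056 = 36.5616 − 13.3056 = 23.256.
Reliability = 23.256 / 43.2144 = 0.538.

0.538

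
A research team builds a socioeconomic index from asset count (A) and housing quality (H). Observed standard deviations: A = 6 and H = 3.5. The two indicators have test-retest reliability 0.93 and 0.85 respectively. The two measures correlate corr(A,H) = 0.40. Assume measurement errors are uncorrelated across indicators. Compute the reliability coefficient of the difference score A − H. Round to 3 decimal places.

Var(A−H) = 6² + 3.5² − 2·6·3.5·0.40 = 48.25 − 16.8 = 31.45.
Under uncorrelated errors the observed covariances equal the true-score covariances, so only the own-variance terms attenuate.
True-score variance = [6²·0.93 + 3.5²·0.85] − 16.8 = 43.8925 − 16.8 = 27.0925.
Reliability = 27.0925 / 31.45 = 0.861.

0.861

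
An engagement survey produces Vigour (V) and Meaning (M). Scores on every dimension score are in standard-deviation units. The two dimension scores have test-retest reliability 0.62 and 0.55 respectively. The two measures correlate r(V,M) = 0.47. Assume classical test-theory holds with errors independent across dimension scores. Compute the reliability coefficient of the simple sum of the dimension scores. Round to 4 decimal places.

0.7177

Var(V+M) = 2 + 2·[0.47] = 2 + 0.94 = 2.94.
With uncorrelated errors the cross-covariances are all true-score covariance, so they carry over unchanged; only the diagonal terms shrink to ρᵢσᵢ².
True-score variance = [0.62 + 0.55] + 0.94 = 1.17 + 0.94 = 2.11.
Reliability = 2.11 / 2.94 = 0.7177.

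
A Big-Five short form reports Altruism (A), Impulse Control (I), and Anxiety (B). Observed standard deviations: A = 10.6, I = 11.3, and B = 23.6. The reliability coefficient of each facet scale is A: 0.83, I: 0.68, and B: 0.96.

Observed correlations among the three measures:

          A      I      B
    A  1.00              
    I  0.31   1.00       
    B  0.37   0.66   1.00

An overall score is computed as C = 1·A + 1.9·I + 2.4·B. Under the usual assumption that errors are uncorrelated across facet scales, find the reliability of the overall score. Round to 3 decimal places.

Var(C) = 10.6² + 1.9²·11.3² + 2.4²·23.6² + 2·[1.9·10.6·11.3·0.31 + 2.4·10.6·23.6·0.37 + 4.56·11.3·23.6·0.66] = 3781.41 + 2190.59 = 5972.
Because errors are independent across components, Cov(Tᵢ,Tⱼ) = Cov(Xᵢ,Xⱼ); the off-diagonal part of the true-score variance is the same as above.
True-score variance = [10.6²·0.83 + 1.9²·11.3²·0.68 + 2.4²·23.6²·0.96] + 2190.59 = 3486.48 + 2190.59 = 5677.06.
Reliability = 5677.06 / 5972 = 0.951.

0.951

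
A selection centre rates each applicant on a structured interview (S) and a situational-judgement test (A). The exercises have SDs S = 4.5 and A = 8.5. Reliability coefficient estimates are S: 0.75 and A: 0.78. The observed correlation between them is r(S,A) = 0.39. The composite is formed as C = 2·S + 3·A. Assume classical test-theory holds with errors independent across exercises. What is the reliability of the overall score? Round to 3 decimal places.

0.821

Var(C) = 2²·4.5² + 3²·8.5² + 2·[6·4.5·8.5·0.39] = 731.25 + 179.01 = 910.26.
Under uncorrelated errors the observed covariances equal the true-score covariances, so only the own-variance terms attenuate.
True-score variance = [2²·4.5²·0.75 + 3²·8.5²·0.78] + 179.01 = 567.945 + 179.01 = 746.955.
Reliability = 746.955 / 910.26 = 0.821.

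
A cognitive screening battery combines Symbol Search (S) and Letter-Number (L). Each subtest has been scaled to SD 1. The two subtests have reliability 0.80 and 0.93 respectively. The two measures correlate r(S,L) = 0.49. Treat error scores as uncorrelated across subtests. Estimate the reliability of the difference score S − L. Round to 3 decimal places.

Var(S−L) = 1 + 1 − 2·0.49 = 2 − 0.98 = 1.02.
Under uncorrelated errors the observed covariances equal the true-score covariances, so only the own-variance terms attenuate.
True-score variance = [0.80 + 0.93] − 0.98 = 1.73 − 0.98 = 0.75.
Reliability = 0.75 / 1.02 = 0.735.

0.735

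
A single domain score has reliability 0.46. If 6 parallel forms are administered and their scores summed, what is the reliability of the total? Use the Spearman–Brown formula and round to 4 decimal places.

ρ_k = kρ / (1 + (k−1)ρ) = 6·0.46 / (1 + 5·0.46) = 2.760 / 3.300 = 0.8364.

0.8364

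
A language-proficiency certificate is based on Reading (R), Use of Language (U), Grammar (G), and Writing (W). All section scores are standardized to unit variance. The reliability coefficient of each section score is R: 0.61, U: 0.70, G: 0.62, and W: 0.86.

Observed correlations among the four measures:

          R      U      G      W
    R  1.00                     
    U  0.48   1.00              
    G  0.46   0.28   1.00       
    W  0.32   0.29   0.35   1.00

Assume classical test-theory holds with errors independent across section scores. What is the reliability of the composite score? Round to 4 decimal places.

Var(R+U+G+W) = 4 + 2·[0.48 + 0.46 + 0.32 + 0.28 + 0.29 + 0.35] = 4 + 4.36 = 8.36.
Under uncorrelated errors the observed covariances equal the true-score covariances, so only the own-variance terms attenuate.
True-score variance = [0.61 + 0.70 + 0.62 + 0.86] + 4.36 = 2.79 + 4.36 = 7.15.
Reliability = 7.15 / 8.36 = 0.8553.

0.8553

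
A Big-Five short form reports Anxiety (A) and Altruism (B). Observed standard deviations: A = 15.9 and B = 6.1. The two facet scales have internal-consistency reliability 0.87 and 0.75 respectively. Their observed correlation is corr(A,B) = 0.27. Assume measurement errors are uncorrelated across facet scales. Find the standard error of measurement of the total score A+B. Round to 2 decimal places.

6.49

Var(total) = 290.02 + 52.3746 = 342.395.
True-score variance = 247.852 + 52.3746 = 300.227, so reliability = 0.8768.
Error variance = 342.395 − 300.227 = 42.1678; SEM = √42.1678 = 6.49.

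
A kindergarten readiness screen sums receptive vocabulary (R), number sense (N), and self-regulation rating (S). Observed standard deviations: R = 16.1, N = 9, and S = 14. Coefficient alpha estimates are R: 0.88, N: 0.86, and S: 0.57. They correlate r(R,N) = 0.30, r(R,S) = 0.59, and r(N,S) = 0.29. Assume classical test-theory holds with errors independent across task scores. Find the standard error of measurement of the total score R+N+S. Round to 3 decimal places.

Var(total) = 536.21 + 425.992 = 962.202.
True-score variance = 409.485 + 425.992 = 835.477, so reliability = 0.8683.
Error variance = 962.202 − 835.477 = 126.725; SEM = √126.725 = 11.257.

11.257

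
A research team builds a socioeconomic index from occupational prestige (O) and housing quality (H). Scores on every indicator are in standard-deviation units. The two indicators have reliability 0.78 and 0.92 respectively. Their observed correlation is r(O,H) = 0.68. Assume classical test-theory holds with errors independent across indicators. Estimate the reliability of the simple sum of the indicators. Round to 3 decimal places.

Var(O+H) = 2 + 2·[0.68] = 2 + 1.36 = 3.36.
Because errors are independent across components, Cov(Tᵢ,Tⱼ) = Cov(Xᵢ,Xⱼ); the off-diagonal part of the true-score variance is the same as above.
True-score variance = [0.78 + 0.92] + 1.36 = 1.7 + 1.36 = 3.06.
Reliability = 3.06 / 3.36 = 0.911.

0.911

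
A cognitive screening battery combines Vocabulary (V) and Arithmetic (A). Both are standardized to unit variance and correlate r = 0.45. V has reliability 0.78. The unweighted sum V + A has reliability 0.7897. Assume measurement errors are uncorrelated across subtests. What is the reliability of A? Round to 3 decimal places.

Var(V+A) = 2 + 2·0.45 = 2.900.
True-score variance = ρ_V + ρ_A + 2·0.45, so 0.7897 = (0.78 + ρ_A + 0.90) / 2.900.
ρ_A = 0.7897·2.900 − 0.78 − 0.90 = 0.610.

0.610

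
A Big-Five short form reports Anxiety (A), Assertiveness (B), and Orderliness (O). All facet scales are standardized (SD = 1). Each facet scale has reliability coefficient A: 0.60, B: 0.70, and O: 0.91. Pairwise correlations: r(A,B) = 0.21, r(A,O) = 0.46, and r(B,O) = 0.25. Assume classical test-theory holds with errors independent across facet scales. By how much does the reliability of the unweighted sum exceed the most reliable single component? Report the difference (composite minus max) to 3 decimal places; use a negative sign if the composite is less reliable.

-0.073

Var(sum) = 3 + 1.84 = 4.84; true-score variance = 2.21 + 1.84 = 4.05; composite reliability = 0.8368.
Max component reliability = 0.9100.
Difference = 0.8368 − 0.9100 = -0.073.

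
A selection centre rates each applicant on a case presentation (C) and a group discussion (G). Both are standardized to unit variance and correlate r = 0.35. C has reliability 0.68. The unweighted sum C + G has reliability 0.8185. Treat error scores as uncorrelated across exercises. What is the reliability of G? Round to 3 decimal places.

Var(C+G) = 2 + 2·0.35 = 2.700.
True-score variance = ρ_C + ρ_G + 2·0.35, so 0.8185 = (0.68 + ρ_G + 0.70) / 2.700.
ρ_G = 0.8185·2.700 − 0.68 − 0.70 = 0.830.

0.830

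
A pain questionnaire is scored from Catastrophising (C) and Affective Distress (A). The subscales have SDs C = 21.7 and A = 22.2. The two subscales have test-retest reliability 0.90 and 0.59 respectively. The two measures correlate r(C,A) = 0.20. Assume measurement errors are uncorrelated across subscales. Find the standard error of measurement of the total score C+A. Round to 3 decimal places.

Var(total) = 963.73 + 192.696 = 1156.43.
True-score variance = 714.577 + 192.696 = 907.273, so reliability = 0.7845.
Error variance = 1156.43 − 907.273 = 249.153; SEM = √249.153 = 15.785.

15.785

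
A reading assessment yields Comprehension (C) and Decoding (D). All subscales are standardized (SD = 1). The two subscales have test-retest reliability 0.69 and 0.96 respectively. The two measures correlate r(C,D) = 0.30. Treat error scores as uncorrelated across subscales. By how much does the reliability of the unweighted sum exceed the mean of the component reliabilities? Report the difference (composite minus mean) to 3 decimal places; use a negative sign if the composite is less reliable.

0.040

Var(sum) = 2 + 0.6 = 2.6; true-score variance = 1.65 + 0.6 = 2.25; composite reliability = 0.8654.
Mean component reliability = 0.8250.
Difference = 0.8654 − 0.8250 = 0.040.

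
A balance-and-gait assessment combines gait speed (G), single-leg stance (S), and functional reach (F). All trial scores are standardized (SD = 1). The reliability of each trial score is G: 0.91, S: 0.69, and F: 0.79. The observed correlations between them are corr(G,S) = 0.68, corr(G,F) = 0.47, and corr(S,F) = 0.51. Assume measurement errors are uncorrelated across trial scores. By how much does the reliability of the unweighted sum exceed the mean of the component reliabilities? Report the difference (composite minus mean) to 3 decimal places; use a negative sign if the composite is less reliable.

Var(sum) = 3 + 3.32 = 6.32; true-score variance = 2.39 + 3.32 = 5.71; composite reliability = 0.9035.
Mean component reliability = 0.7967.
Difference = 0.9035 − 0.7967 = 0.107.

0.107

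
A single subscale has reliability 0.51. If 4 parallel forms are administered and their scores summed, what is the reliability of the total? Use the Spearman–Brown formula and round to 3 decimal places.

0.806

ρ_k = kρ / (1 + (k−1)ρ) = 4·0.51 / (1 + 3·0.51) = 2.040 / 2.530 = 0.806.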